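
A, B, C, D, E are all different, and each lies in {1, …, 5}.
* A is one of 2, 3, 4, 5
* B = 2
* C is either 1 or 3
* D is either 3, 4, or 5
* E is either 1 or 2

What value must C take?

B's domain is down to {2}, so B = 2. Strike 2 from A, E.
E's domain is down to {1}, so E = 1. So C can't be 1.
So C = 3.

3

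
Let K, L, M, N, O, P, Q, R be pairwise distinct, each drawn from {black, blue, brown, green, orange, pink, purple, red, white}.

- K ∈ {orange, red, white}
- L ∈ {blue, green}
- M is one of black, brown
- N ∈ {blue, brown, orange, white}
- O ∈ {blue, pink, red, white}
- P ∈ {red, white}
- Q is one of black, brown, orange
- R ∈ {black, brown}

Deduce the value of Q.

orange

The 8 variables together cover exactly {black, blue, brown, green, orange, pink, red, white} — 8 values for 8 variables — and green appears only in L's list, so L = green.
Among the 7 still-open variables, pink fits only O (and all 7 values in {black, blue, brown, orange, pink, red, white} must be used), so O = pink.
The 6 still-open variables together cover exactly {black, blue, brown, orange, red, white} — 6 values for 6 variables — and blue appears only in N's list, so N = blue.
The 2 variables M and R are confined to {black, brown}, which locks those values in; drop them from Q.
So Q = orange.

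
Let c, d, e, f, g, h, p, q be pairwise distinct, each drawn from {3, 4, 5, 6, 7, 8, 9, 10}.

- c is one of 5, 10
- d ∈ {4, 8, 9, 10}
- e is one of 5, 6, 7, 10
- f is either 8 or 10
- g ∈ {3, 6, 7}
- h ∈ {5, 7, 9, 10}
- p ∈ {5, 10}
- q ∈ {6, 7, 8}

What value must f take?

Among the 8 variables, 3 fits only g (and all 8 values in {3, 4, 5, 6, 7, 8, 9, 10} must be used), so g = 3.
The 7 still-open variables together cover exactly {4, 5, 6, 7, 8, 9, 10} — 7 values for 7 variables — and 4 appears only in d's list, so d = 4.
The 6 still-open variables draw from only 6 values {5, 6, 7, 8, 9, 10}, so each is used; only h can be 9, hence h = 9.
The 2 variables c and p are confined to {5, 10}, which locks those values in; drop them from e, f.
So f = 8.

8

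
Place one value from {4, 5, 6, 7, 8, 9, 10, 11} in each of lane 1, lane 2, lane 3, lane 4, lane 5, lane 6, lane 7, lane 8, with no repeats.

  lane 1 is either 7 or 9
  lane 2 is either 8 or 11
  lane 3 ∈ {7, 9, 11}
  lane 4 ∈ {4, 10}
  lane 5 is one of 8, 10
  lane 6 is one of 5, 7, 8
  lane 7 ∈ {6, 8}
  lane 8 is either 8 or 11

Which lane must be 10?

The 8 variables draw from only 8 values {4, 5, 6, 7, 8, 9, 10, 11}, so each is used; only lane 4 can be 4, hence lane 4 = 4.
Among the 7 still-open variables, 5 fits only lane 6 (and all 7 values in {5, 6, 7, 8, 9, 10, 11} must be used), so lane 6 = 5.
Among the 6 still-open variables, 6 fits only lane 7 (and all 6 values in {6, 7, 8, 9, 10, 11} must be used), so lane 7 = 6.
The 5 still-open variables together cover exactly {7, 8, 9, 10, 11} — 5 values for 5 variables — and 10 appears only in lane 5's list, so lane 5 = 10.

lane 5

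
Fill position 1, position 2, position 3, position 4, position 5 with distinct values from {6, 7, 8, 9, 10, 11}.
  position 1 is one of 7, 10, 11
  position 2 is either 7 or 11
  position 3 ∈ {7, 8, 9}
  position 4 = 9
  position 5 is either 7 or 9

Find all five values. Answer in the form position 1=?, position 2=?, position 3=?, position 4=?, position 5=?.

position 1=10, position 2=11, position 3=8, position 4=9, position 5=7

position 4's domain is down to {9}, so position 4 = 9. Eliminate 9 elsewhere: position 3, position 5.
position 5's domain is down to {7}, so position 5 = 7. Remove 7 from position 1, position 2, position 3.
position 2 must be 11 (only option left). Strike 11 from position 1.
position 3 has just one choice, so position 3 = 8.
That leaves position 1 = 10.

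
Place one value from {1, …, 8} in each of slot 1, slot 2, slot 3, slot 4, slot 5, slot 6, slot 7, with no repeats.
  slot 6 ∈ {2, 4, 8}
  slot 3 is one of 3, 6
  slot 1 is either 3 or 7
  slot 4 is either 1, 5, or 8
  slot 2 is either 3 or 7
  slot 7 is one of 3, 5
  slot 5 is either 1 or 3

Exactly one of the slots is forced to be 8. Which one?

slot 4

slot 1 and slot 2 share exactly the 2 values {3, 7}; by pigeonhole those values go to them, so strike 3, 7 from slot 3, slot 5, slot 7.
That leaves slot 3 = 6.
That leaves slot 5 = 1. Strike 1 from slot 4.
slot 7 has just one choice, so slot 7 = 5. So slot 4 can't be 5.
So 8 goes to slot 4.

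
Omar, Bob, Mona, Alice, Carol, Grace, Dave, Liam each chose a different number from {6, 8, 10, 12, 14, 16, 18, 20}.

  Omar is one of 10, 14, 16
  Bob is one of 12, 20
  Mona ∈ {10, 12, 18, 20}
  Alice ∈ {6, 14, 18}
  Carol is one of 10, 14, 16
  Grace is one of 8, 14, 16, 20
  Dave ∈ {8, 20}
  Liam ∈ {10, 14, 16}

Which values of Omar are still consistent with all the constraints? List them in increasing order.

The 8 variables together cover exactly {6, 8, 10, 12, 14, 16, 18, 20} — 8 values for 8 variables — and 6 appears only in Alice's list, so Alice = 6.
The 7 still-open variables draw from only 7 values {8, 10, 12, 14, 16, 18, 20}, so each is used; only Mona can be 18, hence Mona = 18.
Among the 6 still-open variables, 12 fits only Bob (and all 6 values in {8, 10, 12, 14, 16, 20} must be used), so Bob = 12.
Omar, Carol, Liam between them cover only {10, 14, 16} — a naked triple. Remove those values from Grace.
No further eliminations apply; Omar can still be any of 10, 14, 16.

10, 14, 16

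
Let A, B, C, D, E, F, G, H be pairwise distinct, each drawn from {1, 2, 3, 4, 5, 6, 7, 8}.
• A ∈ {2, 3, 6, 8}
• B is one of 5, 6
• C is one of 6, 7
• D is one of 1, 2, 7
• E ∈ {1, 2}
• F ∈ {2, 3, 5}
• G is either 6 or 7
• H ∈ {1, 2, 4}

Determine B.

5

The 8 variables draw from only 8 values {1, 2, 3, 4, 5, 6, 7, 8}, so each is used; only H can be 4, hence H = 4.
The 7 still-open variables together cover exactly {1, 2, 3, 5, 6, 7, 8} — 7 values for 7 variables — and 8 appears only in A's list, so A = 8.
The 6 still-open variables together cover exactly {1, 2, 3, 5, 6, 7} — 6 values for 6 variables — and 3 appears only in F's list, so F = 3.
The 5 still-open variables together cover exactly {1, 2, 5, 6, 7} — 5 values for 5 variables — and 5 appears only in B's list, so B = 5.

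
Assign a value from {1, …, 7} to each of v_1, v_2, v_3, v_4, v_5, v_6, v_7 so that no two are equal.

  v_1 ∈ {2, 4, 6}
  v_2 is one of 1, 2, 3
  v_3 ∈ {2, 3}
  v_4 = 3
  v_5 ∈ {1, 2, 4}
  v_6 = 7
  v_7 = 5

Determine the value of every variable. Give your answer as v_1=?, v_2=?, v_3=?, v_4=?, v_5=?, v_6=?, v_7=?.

v_4 has just one choice, so v_4 = 3. Eliminate 3 elsewhere: v_2, v_3.
That leaves v_6 = 7.
v_7 must be 5 (only option left).
That leaves v_3 = 2. Remove 2 from v_1, v_2, v_5.
v_2's domain is down to {1}, so v_2 = 1. Eliminate 1 elsewhere: v_5.
v_5 has just one choice, so v_5 = 4. Eliminate 4 elsewhere: v_1.
v_1's domain is down to {6}, so v_1 = 6.

v_1=6, v_2=1, v_3=2, v_4=3, v_5=4, v_6=7, v_7=5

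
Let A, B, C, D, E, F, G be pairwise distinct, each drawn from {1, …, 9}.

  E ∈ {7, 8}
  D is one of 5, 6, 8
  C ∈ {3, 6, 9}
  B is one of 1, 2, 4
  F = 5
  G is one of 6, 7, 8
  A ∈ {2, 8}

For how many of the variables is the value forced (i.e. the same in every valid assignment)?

2

F's domain is down to {5}, so F = 5. Strike 5 from D.
D, E, G between them cover only {6, 7, 8} — a naked triple. Remove those values from A, C.
A has just one choice, so A = 2. Strike 2 from B.
Determined: A=2, F=5. The other variables each still have more than one consistent value. That makes 2.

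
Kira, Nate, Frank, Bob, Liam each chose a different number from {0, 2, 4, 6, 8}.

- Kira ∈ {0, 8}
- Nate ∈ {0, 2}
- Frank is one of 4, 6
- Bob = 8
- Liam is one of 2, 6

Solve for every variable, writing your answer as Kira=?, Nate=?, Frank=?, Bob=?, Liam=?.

Kira=0, Nate=2, Frank=4, Bob=8, Liam=6

Bob must be 8 (only option left). Remove 8 from Kira.
Kira's domain is down to {0}, so Kira = 0. Eliminate 0 elsewhere: Nate.
Nate must be 2 (only option left). Remove 2 from Liam.
That leaves Liam = 6. Eliminate 6 elsewhere: Frank.
Frank's domain is down to {4}, so Frank = 4.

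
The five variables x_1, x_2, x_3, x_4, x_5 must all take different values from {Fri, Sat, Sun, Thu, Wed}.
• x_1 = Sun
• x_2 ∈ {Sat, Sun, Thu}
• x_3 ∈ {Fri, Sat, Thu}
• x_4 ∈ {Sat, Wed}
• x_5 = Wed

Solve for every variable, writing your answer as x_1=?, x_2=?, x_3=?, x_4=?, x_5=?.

x_1=Sun, x_2=Thu, x_3=Fri, x_4=Sat, x_5=Wed

x_1's domain is down to {Sun}, so x_1 = Sun. Strike Sun from x_2.
That leaves x_5 = Wed. So x_4 can't be Wed.
x_4's domain is down to {Sat}, so x_4 = Sat. So x_2, x_3 can't be Sat.
x_2's domain is down to {Thu}, so x_2 = Thu. Strike Thu from x_3.
That leaves x_3 = Fri.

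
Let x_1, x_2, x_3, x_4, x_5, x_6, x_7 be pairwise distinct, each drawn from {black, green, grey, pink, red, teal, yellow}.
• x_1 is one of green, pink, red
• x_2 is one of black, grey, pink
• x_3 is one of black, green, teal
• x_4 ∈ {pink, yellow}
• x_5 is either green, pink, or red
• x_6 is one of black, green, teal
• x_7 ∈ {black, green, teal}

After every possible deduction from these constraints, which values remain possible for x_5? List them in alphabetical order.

pink, red

The 7 variables draw from only 7 values {black, green, grey, pink, red, teal, yellow}, so each is used; only x_2 can be grey, hence x_2 = grey.
Among the 6 still-open variables, yellow fits only x_4 (and all 6 values in {black, green, pink, red, teal, yellow} must be used), so x_4 = yellow.
The 3 variables x_3, x_6, x_7 are confined to {black, green, teal}, which locks those values in; drop them from x_1, x_5.
No further eliminations apply; x_5 can still be any of pink, red.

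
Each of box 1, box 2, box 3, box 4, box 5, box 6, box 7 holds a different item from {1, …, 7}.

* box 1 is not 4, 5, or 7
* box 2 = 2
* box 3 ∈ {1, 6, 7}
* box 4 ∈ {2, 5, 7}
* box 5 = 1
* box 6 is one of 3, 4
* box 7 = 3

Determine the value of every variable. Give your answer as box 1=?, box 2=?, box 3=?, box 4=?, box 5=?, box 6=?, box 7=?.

box 2 must be 2 (only option left). So box 1, box 4 can't be 2.
box 5 has just one choice, so box 5 = 1. Remove 1 from box 1, box 3.
box 7 has just one choice, so box 7 = 3. Remove 3 from box 1, box 6.
That leaves box 1 = 6. Strike 6 from box 3.
box 3's domain is down to {7}, so box 3 = 7. Strike 7 from box 4.
That leaves box 4 = 5.
box 6's domain is down to {4}, so box 6 = 4.

box 1=6, box 2=2, box 3=7, box 4=5, box 5=1, box 6=4, box 7=3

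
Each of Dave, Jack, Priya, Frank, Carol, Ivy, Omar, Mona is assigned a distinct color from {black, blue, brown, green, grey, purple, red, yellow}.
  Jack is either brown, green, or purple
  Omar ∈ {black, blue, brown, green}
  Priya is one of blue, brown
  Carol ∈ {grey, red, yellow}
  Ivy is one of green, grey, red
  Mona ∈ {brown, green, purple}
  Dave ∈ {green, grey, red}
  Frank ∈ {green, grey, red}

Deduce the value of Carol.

Among the 8 variables, black fits only Omar (and all 8 values in {black, blue, brown, green, grey, purple, red, yellow} must be used), so Omar = black.
Among the 7 still-open variables, blue fits only Priya (and all 7 values in {blue, brown, green, grey, purple, red, yellow} must be used), so Priya = blue.
Among the 6 still-open variables, yellow fits only Carol (and all 6 values in {brown, green, grey, purple, red, yellow} must be used), so Carol = yellow.

yellow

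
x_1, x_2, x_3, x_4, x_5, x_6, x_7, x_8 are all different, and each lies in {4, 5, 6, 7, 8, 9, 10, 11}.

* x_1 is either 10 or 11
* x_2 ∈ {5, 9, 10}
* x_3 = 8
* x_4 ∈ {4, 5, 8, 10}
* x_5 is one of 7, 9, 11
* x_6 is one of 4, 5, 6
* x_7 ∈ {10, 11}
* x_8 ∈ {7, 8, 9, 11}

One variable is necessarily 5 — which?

x_3's domain is down to {8}, so x_3 = 8. Strike 8 from x_4, x_8.
Among the 7 still-open variables, 6 fits only x_6 (and all 7 values in {4, 5, 6, 7, 9, 10, 11} must be used), so x_6 = 6.
The 6 still-open variables draw from only 6 values {4, 5, 7, 9, 10, 11}, so each is used; only x_4 can be 4, hence x_4 = 4.
The 5 still-open variables together cover exactly {5, 7, 9, 10, 11} — 5 values for 5 variables — and 5 appears only in x_2's list, so x_2 = 5.

x_2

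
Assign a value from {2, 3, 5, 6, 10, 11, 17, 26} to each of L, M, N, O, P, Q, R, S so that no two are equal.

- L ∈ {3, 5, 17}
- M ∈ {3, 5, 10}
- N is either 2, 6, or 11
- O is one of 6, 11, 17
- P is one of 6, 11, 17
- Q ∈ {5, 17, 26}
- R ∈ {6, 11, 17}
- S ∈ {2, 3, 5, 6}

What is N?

2

The 8 variables together cover exactly {2, 3, 5, 6, 10, 11, 17, 26} — 8 values for 8 variables — and 10 appears only in M's list, so M = 10.
The 7 still-open variables together cover exactly {2, 3, 5, 6, 11, 17, 26} — 7 values for 7 variables — and 26 appears only in Q's list, so Q = 26.
O, P, R share exactly the 3 values {6, 11, 17}; by pigeonhole those values go to them, so strike 6, 11, 17 from L, N, S.
So N = 2.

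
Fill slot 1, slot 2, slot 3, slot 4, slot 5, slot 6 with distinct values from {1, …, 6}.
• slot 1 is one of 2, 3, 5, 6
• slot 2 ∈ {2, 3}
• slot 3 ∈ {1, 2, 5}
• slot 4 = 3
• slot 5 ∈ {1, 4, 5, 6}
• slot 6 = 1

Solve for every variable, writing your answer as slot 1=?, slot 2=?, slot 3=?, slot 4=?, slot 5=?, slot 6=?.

slot 1=6, slot 2=2, slot 3=5, slot 4=3, slot 5=4, slot 6=1

slot 4's domain is down to {3}, so slot 4 = 3. So slot 1, slot 2 can't be 3.
slot 6's domain is down to {1}, so slot 6 = 1. So slot 3, slot 5 can't be 1.
That leaves slot 2 = 2. Strike 2 from slot 1, slot 3.
slot 3 has just one choice, so slot 3 = 5. So slot 1, slot 5 can't be 5.
slot 1 must be 6 (only option left). Strike 6 from slot 5.
slot 5 must be 4 (only option left).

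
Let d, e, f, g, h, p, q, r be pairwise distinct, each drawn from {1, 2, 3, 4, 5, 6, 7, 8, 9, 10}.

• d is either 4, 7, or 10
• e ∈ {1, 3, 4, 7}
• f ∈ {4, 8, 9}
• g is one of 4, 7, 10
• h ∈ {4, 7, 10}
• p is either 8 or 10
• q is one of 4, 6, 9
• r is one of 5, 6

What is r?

5

d, g, h between them cover only {4, 7, 10} — a naked triple. Remove those values from e, f, p, q.
p has just one choice, so p = 8. So f can't be 8.
f must be 9 (only option left). So q can't be 9.
q has just one choice, so q = 6. Eliminate 6 elsewhere: r.
So r = 5.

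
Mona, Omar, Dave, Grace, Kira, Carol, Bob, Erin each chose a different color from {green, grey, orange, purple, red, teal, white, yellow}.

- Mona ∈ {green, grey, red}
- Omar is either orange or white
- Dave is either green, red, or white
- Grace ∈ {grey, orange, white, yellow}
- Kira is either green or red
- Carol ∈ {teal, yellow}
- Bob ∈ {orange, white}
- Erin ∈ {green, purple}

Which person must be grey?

Mona

The 8 variables draw from only 8 values {green, grey, orange, purple, red, teal, white, yellow}, so each is used; only Erin can be purple, hence Erin = purple.
The 7 still-open variables draw from only 7 values {green, grey, orange, red, teal, white, yellow}, so each is used; only Carol can be teal, hence Carol = teal.
The 6 still-open variables together cover exactly {green, grey, orange, red, white, yellow} — 6 values for 6 variables — and yellow appears only in Grace's list, so Grace = yellow.
Among the 5 still-open variables, grey fits only Mona (and all 5 values in {green, grey, orange, red, white} must be used), so Mona = grey.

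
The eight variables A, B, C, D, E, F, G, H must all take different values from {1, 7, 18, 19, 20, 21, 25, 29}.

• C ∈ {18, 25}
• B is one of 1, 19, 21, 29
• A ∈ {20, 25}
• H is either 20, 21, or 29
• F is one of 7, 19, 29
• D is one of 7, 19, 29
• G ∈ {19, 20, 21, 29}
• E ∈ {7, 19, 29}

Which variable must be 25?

A

The 8 variables draw from only 8 values {1, 7, 18, 19, 20, 21, 25, 29}, so each is used; only B can be 1, hence B = 1.
The 7 still-open variables together cover exactly {7, 18, 19, 20, 21, 25, 29} — 7 values for 7 variables — and 18 appears only in C's list, so C = 18.
Among the 6 still-open variables, 25 fits only A (and all 6 values in {7, 19, 20, 21, 25, 29} must be used), so A = 25.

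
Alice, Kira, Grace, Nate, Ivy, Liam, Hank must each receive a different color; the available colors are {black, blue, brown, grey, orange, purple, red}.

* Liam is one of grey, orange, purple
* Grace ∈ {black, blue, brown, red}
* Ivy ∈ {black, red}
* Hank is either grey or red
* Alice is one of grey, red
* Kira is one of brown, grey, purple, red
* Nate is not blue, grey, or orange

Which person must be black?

Among the 7 variables, blue fits only Grace (and all 7 values in {black, blue, brown, grey, orange, purple, red} must be used), so Grace = blue.
Among the 6 still-open variables, orange fits only Liam (and all 6 values in {black, brown, grey, orange, purple, red} must be used), so Liam = orange.
The 2 variables Alice and Hank are confined to {grey, red}, which locks those values in; drop them from Kira, Nate, Ivy.
So black goes to Ivy.

Ivy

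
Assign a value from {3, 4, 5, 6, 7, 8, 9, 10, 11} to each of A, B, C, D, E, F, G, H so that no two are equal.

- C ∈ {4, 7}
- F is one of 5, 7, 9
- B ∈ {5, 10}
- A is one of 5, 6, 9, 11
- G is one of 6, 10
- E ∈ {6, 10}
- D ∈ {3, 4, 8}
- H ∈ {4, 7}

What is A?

C and H between them cover only {4, 7} — a naked pair. Remove those values from D, F.
E and G between them cover only {6, 10} — a naked pair. Remove those values from A, B.
B must be 5 (only option left). Strike 5 from A, F.
F's domain is down to {9}, so F = 9. Strike 9 from A.
So A = 11.

11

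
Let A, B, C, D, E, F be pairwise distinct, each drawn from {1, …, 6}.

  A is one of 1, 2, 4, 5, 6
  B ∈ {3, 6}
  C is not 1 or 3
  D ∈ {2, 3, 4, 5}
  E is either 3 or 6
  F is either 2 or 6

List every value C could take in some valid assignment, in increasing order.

4, 5

Among the 6 variables, 1 fits only A (and all 6 values in {1, 2, 3, 4, 5, 6} must be used), so A = 1.
B and E share exactly the 2 values {3, 6}; by pigeonhole those values go to them, so strike 3, 6 from C, D, F.
F has just one choice, so F = 2. Eliminate 2 elsewhere: C, D.
No further eliminations apply; C can still be any of 4, 5.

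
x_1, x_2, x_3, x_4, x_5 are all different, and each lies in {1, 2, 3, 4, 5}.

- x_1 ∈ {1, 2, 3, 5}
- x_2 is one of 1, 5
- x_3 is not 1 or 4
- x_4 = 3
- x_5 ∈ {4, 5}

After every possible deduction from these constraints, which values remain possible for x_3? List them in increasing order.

2, 5

x_4 must be 3 (only option left). Strike 3 from x_1, x_3.
The 4 still-open variables together cover exactly {1, 2, 4, 5} — 4 values for 4 variables — and 4 appears only in x_5's list, so x_5 = 4.
No further eliminations apply; x_3 can still be any of 2, 5.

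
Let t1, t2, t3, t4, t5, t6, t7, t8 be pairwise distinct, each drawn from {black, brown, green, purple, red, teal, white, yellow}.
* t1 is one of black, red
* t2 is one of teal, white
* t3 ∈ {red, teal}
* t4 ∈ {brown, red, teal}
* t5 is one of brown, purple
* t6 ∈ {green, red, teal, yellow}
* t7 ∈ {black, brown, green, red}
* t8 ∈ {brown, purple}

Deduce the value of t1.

Among the 8 variables, white fits only t2 (and all 8 values in {black, brown, green, purple, red, teal, white, yellow} must be used), so t2 = white.
Among the 7 still-open variables, yellow fits only t6 (and all 7 values in {black, brown, green, purple, red, teal, yellow} must be used), so t6 = yellow.
Among the 6 still-open variables, green fits only t7 (and all 6 values in {black, brown, green, purple, red, teal} must be used), so t7 = green.
Among the 5 still-open variables, black fits only t1 (and all 5 values in {black, brown, purple, red, teal} must be used), so t1 = black.

black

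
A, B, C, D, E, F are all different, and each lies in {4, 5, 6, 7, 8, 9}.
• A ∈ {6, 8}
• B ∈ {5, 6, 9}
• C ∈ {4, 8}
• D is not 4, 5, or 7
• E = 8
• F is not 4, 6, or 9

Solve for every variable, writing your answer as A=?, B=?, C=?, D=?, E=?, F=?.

A=6, B=5, C=4, D=9, E=8, F=7

E's domain is down to {8}, so E = 8. Remove 8 from A, C, D, F.
A must be 6 (only option left). Eliminate 6 elsewhere: B, D.
C must be 4 (only option left).
D's domain is down to {9}, so D = 9. Strike 9 from B.
B must be 5 (only option left). Remove 5 from F.
F's domain is down to {7}, so F = 7.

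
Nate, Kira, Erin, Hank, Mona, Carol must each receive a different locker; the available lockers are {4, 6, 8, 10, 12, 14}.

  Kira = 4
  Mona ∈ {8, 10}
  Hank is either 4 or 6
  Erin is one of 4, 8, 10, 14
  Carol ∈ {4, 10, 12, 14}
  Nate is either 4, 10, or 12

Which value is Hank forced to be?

Kira's domain is down to {4}, so Kira = 4. So Nate, Erin, Hank, Carol can't be 4.
So Hank = 6.

6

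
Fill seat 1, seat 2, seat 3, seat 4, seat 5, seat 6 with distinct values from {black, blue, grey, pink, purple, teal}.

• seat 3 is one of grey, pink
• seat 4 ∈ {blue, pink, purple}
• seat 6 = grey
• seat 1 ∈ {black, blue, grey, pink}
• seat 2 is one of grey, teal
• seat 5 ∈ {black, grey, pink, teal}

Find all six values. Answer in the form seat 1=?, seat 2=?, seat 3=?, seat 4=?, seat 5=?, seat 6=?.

seat 6 has just one choice, so seat 6 = grey. Remove grey from seat 1, seat 2, seat 3, seat 5.
seat 2's domain is down to {teal}, so seat 2 = teal. Strike teal from seat 5.
That leaves seat 3 = pink. Eliminate pink elsewhere: seat 1, seat 4, seat 5.
seat 5 must be black (only option left). Remove black from seat 1.
seat 1's domain is down to {blue}, so seat 1 = blue. Strike blue from seat 4.
seat 4's domain is down to {purple}, so seat 4 = purple.

seat 1=blue, seat 2=teal, seat 3=pink, seat 4=purple, seat 5=black, seat 6=grey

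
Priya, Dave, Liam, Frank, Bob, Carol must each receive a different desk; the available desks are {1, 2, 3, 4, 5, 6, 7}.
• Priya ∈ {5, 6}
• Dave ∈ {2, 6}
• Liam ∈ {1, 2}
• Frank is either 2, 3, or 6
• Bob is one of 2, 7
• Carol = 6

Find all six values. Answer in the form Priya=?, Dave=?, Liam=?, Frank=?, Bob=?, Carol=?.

Priya=5, Dave=2, Liam=1, Frank=3, Bob=7, Carol=6

Carol must be 6 (only option left). Strike 6 from Priya, Dave, Frank.
Priya's domain is down to {5}, so Priya = 5.
That leaves Dave = 2. Remove 2 from Liam, Frank, Bob.
Liam must be 1 (only option left).
Frank has just one choice, so Frank = 3.
Bob has just one choice, so Bob = 7.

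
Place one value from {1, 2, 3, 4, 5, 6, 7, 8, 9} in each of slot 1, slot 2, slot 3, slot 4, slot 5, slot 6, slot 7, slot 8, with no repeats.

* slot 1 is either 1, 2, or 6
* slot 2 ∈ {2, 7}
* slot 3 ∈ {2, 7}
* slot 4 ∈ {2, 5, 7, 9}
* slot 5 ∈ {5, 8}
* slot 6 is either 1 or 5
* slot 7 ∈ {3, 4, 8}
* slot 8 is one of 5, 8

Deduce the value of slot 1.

The 2 variables slot 2 and slot 3 are confined to {2, 7}, which locks those values in; drop them from slot 1, slot 4.
slot 5 and slot 8 between them cover only {5, 8} — a naked pair. Remove those values from slot 4, slot 6, slot 7.
slot 4 has just one choice, so slot 4 = 9.
slot 6 must be 1 (only option left). Remove 1 from slot 1.
So slot 1 = 6.

6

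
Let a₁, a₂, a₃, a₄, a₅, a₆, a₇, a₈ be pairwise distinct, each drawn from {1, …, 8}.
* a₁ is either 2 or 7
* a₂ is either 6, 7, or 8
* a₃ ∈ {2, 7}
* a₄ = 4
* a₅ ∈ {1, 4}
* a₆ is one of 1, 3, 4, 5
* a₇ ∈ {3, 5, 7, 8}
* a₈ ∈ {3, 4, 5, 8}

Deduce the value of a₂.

a₄'s domain is down to {4}, so a₄ = 4. So a₅, a₆, a₈ can't be 4.
a₅ must be 1 (only option left). Eliminate 1 elsewhere: a₆.
Among the 6 still-open variables, 6 fits only a₂ (and all 6 values in {2, 3, 5, 6, 7, 8} must be used), so a₂ = 6.

6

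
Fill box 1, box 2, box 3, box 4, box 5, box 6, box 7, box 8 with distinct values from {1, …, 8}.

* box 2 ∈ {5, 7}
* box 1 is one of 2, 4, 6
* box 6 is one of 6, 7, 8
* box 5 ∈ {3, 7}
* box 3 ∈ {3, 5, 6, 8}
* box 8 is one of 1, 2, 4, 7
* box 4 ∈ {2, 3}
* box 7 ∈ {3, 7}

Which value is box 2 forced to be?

5

The 8 variables together cover exactly {1, 2, 3, 4, 5, 6, 7, 8} — 8 values for 8 variables — and 1 appears only in box 8's list, so box 8 = 1.
Among the 7 still-open variables, 4 fits only box 1 (and all 7 values in {2, 3, 4, 5, 6, 7, 8} must be used), so box 1 = 4.
Among the 6 still-open variables, 2 fits only box 4 (and all 6 values in {2, 3, 5, 6, 7, 8} must be used), so box 4 = 2.
box 5 and box 7 between them cover only {3, 7} — a naked pair. Remove those values from box 2, box 3, box 6.
So box 2 = 5.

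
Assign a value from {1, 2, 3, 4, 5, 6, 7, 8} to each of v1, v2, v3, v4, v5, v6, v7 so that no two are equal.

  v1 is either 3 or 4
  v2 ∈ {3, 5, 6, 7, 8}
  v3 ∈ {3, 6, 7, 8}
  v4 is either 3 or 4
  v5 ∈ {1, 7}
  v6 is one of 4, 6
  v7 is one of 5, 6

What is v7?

Among the 7 variables, 1 fits only v5 (and all 7 values in {1, 3, 4, 5, 6, 7, 8} must be used), so v5 = 1.
v1 and v4 between them cover only {3, 4} — a naked pair. Remove those values from v2, v3, v6.
That leaves v6 = 6. So v2, v3, v7 can't be 6.
So v7 = 5.

5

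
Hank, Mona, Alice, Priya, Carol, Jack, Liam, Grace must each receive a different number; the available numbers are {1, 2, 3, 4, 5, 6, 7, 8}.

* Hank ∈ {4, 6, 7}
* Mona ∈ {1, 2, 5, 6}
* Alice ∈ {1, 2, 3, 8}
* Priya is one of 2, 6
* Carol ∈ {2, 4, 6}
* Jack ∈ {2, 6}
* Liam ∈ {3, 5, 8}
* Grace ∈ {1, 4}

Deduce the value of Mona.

The 8 variables draw from only 8 values {1, 2, 3, 4, 5, 6, 7, 8}, so each is used; only Hank can be 7, hence Hank = 7.
Priya and Jack between them cover only {2, 6} — a naked pair. Remove those values from Mona, Alice, Carol.
Carol must be 4 (only option left). Strike 4 from Grace.
Grace must be 1 (only option left). Remove 1 from Mona, Alice.
So Mona = 5.

5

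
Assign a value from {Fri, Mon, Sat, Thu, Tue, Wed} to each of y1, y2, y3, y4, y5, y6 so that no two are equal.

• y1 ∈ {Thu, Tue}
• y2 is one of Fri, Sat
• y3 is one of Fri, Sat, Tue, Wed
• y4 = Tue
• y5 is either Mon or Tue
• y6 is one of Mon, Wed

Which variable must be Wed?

y6

y4's domain is down to {Tue}, so y4 = Tue. So y1, y3, y5 can't be Tue.
y5's domain is down to {Mon}, so y5 = Mon. Remove Mon from y6.
So Wed goes to y6.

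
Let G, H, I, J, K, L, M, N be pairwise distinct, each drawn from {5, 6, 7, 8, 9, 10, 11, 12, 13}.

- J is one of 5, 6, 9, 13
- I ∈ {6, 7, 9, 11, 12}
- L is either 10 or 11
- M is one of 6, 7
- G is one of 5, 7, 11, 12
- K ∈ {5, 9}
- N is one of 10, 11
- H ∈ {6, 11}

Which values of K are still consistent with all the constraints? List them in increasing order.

5, 9

Among the 8 variables, 13 fits only J (and all 8 values in {5, 6, 7, 9, 10, 11, 12, 13} must be used), so J = 13.
The 2 variables L and N are confined to {10, 11}, which locks those values in; drop them from G, H, I.
H has just one choice, so H = 6. So I, M can't be 6.
That leaves M = 7. Strike 7 from G, I.
No further eliminations apply; K can still be any of 5, 9.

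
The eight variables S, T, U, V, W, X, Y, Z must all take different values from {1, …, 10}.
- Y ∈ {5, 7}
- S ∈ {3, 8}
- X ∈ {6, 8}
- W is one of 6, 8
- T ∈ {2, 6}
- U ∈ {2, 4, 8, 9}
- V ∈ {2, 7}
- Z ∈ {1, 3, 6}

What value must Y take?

The 2 variables W and X are confined to {6, 8}, which locks those values in; drop them from S, T, U, Z.
That leaves S = 3. So Z can't be 3.
T's domain is down to {2}, so T = 2. So U, V can't be 2.
V must be 7 (only option left). Eliminate 7 elsewhere: Y.
So Y = 5.

5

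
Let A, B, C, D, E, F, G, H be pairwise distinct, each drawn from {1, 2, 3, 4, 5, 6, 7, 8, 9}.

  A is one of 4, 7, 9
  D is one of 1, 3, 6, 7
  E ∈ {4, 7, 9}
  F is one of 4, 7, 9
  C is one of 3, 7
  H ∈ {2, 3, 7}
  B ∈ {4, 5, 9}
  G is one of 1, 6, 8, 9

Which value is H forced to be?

A, E, F share exactly the 3 values {4, 7, 9}; by pigeonhole those values go to them, so strike 4, 7, 9 from B, C, D, G, H.
B has just one choice, so B = 5.
C has just one choice, so C = 3. So D, H can't be 3.
So H = 2.

2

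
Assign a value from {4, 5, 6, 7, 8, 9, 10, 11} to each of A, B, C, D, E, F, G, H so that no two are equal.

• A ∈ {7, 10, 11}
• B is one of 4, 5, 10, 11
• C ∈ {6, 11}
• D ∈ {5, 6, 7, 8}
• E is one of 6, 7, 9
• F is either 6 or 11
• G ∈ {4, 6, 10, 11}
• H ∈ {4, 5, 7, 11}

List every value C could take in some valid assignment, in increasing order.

The 8 variables draw from only 8 values {4, 5, 6, 7, 8, 9, 10, 11}, so each is used; only D can be 8, hence D = 8.
The 7 still-open variables draw from only 7 values {4, 5, 6, 7, 9, 10, 11}, so each is used; only E can be 9, hence E = 9.
The 2 variables C and F are confined to {6, 11}, which locks those values in; drop them from A, B, G, H.
No further eliminations apply; C can still be any of 6, 11.

6, 11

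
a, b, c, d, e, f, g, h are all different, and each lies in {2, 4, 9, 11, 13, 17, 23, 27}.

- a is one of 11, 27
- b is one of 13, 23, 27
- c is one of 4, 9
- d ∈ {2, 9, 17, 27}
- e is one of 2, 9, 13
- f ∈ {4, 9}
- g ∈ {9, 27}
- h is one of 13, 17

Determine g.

27

The 8 variables draw from only 8 values {2, 4, 9, 11, 13, 17, 23, 27}, so each is used; only a can be 11, hence a = 11.
The 7 still-open variables draw from only 7 values {2, 4, 9, 13, 17, 23, 27}, so each is used; only b can be 23, hence b = 23.
c and f share exactly the 2 values {4, 9}; by pigeonhole those values go to them, so strike 4, 9 from d, e, g.
So g = 27.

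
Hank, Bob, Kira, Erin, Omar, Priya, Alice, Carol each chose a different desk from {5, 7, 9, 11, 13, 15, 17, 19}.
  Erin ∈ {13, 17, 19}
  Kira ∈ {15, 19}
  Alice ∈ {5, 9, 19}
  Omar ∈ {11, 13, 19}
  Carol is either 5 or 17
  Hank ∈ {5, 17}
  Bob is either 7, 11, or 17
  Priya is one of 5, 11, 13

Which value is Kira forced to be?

The 8 variables together cover exactly {5, 7, 9, 11, 13, 15, 17, 19} — 8 values for 8 variables — and 7 appears only in Bob's list, so Bob = 7.
Among the 7 still-open variables, 9 fits only Alice (and all 7 values in {5, 9, 11, 13, 15, 17, 19} must be used), so Alice = 9.
The 6 still-open variables together cover exactly {5, 11, 13, 15, 17, 19} — 6 values for 6 variables — and 15 appears only in Kira's list, so Kira = 15.

15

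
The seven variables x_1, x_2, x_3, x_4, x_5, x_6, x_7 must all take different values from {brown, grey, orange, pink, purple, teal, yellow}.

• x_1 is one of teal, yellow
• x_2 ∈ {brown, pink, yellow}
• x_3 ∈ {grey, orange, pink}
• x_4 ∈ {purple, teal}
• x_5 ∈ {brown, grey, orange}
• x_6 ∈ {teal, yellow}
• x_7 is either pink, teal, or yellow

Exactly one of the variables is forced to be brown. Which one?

x_2

Among the 7 variables, purple fits only x_4 (and all 7 values in {brown, grey, orange, pink, purple, teal, yellow} must be used), so x_4 = purple.
x_1 and x_6 share exactly the 2 values {teal, yellow}; by pigeonhole those values go to them, so strike teal, yellow from x_2, x_7.
That leaves x_7 = pink. Eliminate pink elsewhere: x_2, x_3.
So brown goes to x_2.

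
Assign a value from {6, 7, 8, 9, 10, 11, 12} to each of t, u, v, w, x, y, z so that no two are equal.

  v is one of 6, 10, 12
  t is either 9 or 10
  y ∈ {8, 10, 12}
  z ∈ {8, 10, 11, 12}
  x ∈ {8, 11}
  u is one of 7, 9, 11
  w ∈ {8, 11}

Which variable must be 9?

t

The 7 variables together cover exactly {6, 7, 8, 9, 10, 11, 12} — 7 values for 7 variables — and 6 appears only in v's list, so v = 6.
Among the 6 still-open variables, 7 fits only u (and all 6 values in {7, 8, 9, 10, 11, 12} must be used), so u = 7.
The 5 still-open variables draw from only 5 values {8, 9, 10, 11, 12}, so each is used; only t can be 9, hence t = 9.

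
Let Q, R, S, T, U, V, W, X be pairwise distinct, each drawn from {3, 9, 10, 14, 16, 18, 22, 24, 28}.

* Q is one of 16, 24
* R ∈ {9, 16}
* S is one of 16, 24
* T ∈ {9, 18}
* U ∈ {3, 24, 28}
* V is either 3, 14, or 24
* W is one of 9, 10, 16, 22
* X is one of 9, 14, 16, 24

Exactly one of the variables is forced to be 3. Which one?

V

The 2 variables Q and S are confined to {16, 24}, which locks those values in; drop them from R, U, V, W, X.
That leaves R = 9. So T, W, X can't be 9.
T must be 18 (only option left).
X's domain is down to {14}, so X = 14. Strike 14 from V.
So 3 goes to V.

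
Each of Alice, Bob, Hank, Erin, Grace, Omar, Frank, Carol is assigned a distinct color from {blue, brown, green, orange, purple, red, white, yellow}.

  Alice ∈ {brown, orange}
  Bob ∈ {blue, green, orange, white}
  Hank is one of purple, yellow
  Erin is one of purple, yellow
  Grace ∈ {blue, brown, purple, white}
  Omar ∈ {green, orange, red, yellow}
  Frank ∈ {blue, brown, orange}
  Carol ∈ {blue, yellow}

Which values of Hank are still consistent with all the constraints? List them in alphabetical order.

purple, yellow

The 8 variables draw from only 8 values {blue, brown, green, orange, purple, red, white, yellow}, so each is used; only Omar can be red, hence Omar = red.
Among the 7 still-open variables, green fits only Bob (and all 7 values in {blue, brown, green, orange, purple, white, yellow} must be used), so Bob = green.
Among the 6 still-open variables, white fits only Grace (and all 6 values in {blue, brown, orange, purple, white, yellow} must be used), so Grace = white.
Hank and Erin share exactly the 2 values {purple, yellow}; by pigeonhole those values go to them, so strike purple, yellow from Carol.
Carol has just one choice, so Carol = blue. So Frank can't be blue.
No further eliminations apply; Hank can still be any of purple, yellow.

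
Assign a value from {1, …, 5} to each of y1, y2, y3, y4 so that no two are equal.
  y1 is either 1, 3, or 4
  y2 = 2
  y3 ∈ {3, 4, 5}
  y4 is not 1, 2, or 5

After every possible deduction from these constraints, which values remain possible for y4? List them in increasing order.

3, 4

y2 must be 2 (only option left).
No further eliminations apply; y4 can still be any of 3, 4.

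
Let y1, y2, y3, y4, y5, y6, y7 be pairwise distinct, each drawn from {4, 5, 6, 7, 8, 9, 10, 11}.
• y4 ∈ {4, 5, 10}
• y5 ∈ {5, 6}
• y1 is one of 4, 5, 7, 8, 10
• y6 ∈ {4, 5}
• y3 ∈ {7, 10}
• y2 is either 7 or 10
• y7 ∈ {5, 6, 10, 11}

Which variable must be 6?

y5

The 7 variables draw from only 7 values {4, 5, 6, 7, 8, 10, 11}, so each is used; only y1 can be 8, hence y1 = 8.
Among the 6 still-open variables, 11 fits only y7 (and all 6 values in {4, 5, 6, 7, 10, 11} must be used), so y7 = 11.
The 5 still-open variables together cover exactly {4, 5, 6, 7, 10} — 5 values for 5 variables — and 6 appears only in y5's list, so y5 = 6.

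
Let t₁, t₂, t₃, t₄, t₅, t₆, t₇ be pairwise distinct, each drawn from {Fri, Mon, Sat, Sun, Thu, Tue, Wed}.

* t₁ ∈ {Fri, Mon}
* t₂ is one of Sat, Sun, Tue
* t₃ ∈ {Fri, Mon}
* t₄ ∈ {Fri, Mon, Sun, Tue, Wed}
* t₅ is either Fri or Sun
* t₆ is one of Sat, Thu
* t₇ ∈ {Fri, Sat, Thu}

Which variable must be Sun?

t₅

Among the 7 variables, Wed fits only t₄ (and all 7 values in {Fri, Mon, Sat, Sun, Thu, Tue, Wed} must be used), so t₄ = Wed.
Among the 6 still-open variables, Tue fits only t₂ (and all 6 values in {Fri, Mon, Sat, Sun, Thu, Tue} must be used), so t₂ = Tue.
Among the 5 still-open variables, Sun fits only t₅ (and all 5 values in {Fri, Mon, Sat, Sun, Thu} must be used), so t₅ = Sun.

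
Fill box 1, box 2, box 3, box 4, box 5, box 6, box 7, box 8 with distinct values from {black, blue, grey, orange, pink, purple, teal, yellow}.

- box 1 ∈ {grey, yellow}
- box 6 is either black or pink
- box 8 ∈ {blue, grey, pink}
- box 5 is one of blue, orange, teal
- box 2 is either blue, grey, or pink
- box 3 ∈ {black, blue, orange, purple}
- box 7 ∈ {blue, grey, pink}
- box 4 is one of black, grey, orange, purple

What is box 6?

black

Among the 8 variables, teal fits only box 5 (and all 8 values in {black, blue, grey, orange, pink, purple, teal, yellow} must be used), so box 5 = teal.
Among the 7 still-open variables, yellow fits only box 1 (and all 7 values in {black, blue, grey, orange, pink, purple, yellow} must be used), so box 1 = yellow.
The 3 variables box 2, box 7, box 8 are confined to {blue, grey, pink}, which locks those values in; drop them from box 3, box 4, box 6.
So box 6 = black.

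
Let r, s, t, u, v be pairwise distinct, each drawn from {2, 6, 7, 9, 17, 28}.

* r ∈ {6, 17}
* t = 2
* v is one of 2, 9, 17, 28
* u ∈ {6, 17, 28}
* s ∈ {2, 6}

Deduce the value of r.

17

t's domain is down to {2}, so t = 2. Eliminate 2 elsewhere: s, v.
s must be 6 (only option left). So r, u can't be 6.
So r = 17.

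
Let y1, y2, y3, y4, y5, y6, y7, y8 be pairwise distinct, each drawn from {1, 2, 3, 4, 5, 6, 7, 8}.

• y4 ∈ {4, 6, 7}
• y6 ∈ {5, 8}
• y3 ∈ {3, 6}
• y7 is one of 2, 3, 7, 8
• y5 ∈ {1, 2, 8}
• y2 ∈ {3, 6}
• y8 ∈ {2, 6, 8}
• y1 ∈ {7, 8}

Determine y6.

5

Among the 8 variables, 1 fits only y5 (and all 8 values in {1, 2, 3, 4, 5, 6, 7, 8} must be used), so y5 = 1.
The 7 still-open variables draw from only 7 values {2, 3, 4, 5, 6, 7, 8}, so each is used; only y4 can be 4, hence y4 = 4.
Among the 6 still-open variables, 5 fits only y6 (and all 6 values in {2, 3, 5, 6, 7, 8} must be used), so y6 = 5.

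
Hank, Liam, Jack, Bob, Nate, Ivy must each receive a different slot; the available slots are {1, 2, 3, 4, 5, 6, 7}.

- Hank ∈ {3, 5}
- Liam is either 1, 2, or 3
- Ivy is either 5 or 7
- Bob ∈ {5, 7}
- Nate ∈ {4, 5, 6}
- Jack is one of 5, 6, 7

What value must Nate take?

4

Bob and Ivy share exactly the 2 values {5, 7}; by pigeonhole those values go to them, so strike 5, 7 from Hank, Jack, Nate.
Hank must be 3 (only option left). Strike 3 from Liam.
Jack has just one choice, so Jack = 6. So Nate can't be 6.
So Nate = 4.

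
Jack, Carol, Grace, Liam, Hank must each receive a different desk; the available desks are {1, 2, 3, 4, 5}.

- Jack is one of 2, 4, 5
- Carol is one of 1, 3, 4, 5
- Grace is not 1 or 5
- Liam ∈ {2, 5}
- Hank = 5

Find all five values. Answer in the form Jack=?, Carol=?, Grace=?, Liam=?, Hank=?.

Hank has just one choice, so Hank = 5. Remove 5 from Jack, Carol, Liam.
Liam must be 2 (only option left). Eliminate 2 elsewhere: Jack, Grace.
That leaves Jack = 4. Strike 4 from Carol, Grace.
Grace has just one choice, so Grace = 3. Strike 3 from Carol.
That leaves Carol = 1.

Jack=4, Carol=1, Grace=3, Liam=2, Hank=5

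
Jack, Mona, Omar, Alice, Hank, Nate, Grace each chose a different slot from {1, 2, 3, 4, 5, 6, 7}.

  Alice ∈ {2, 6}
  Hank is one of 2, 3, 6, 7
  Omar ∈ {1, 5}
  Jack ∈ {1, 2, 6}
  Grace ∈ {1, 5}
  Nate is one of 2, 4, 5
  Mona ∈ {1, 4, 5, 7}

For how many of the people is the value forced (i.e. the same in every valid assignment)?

3

The 7 variables together cover exactly {1, 2, 3, 4, 5, 6, 7} — 7 values for 7 variables — and 3 appears only in Hank's list, so Hank = 3.
The 6 still-open variables draw from only 6 values {1, 2, 4, 5, 6, 7}, so each is used; only Mona can be 7, hence Mona = 7.
The 5 still-open variables draw from only 5 values {1, 2, 4, 5, 6}, so each is used; only Nate can be 4, hence Nate = 4.
Omar and Grace share exactly the 2 values {1, 5}; by pigeonhole those values go to them, so strike 1, 5 from Jack.
Determined: Mona=7, Hank=3, Nate=4. The other people each still have more than one consistent value. That makes 3.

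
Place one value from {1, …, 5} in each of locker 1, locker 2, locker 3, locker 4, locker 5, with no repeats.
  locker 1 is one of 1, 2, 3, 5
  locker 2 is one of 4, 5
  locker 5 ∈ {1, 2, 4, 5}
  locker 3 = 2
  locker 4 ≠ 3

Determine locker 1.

locker 3 has just one choice, so locker 3 = 2. Eliminate 2 elsewhere: locker 1, locker 4, locker 5.
The 4 still-open variables draw from only 4 values {1, 3, 4, 5}, so each is used; only locker 1 can be 3, hence locker 1 = 3.

3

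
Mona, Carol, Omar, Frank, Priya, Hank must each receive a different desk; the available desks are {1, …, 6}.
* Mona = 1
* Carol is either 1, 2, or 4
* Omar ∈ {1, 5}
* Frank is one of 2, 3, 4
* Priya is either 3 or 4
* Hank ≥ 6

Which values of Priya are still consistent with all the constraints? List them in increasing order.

Mona's domain is down to {1}, so Mona = 1. Eliminate 1 elsewhere: Carol, Omar.
Omar's domain is down to {5}, so Omar = 5.
Hank has just one choice, so Hank = 6.
No further eliminations apply; Priya can still be any of 3, 4.

3, 4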